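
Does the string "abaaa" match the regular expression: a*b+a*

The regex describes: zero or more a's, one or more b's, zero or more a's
Yes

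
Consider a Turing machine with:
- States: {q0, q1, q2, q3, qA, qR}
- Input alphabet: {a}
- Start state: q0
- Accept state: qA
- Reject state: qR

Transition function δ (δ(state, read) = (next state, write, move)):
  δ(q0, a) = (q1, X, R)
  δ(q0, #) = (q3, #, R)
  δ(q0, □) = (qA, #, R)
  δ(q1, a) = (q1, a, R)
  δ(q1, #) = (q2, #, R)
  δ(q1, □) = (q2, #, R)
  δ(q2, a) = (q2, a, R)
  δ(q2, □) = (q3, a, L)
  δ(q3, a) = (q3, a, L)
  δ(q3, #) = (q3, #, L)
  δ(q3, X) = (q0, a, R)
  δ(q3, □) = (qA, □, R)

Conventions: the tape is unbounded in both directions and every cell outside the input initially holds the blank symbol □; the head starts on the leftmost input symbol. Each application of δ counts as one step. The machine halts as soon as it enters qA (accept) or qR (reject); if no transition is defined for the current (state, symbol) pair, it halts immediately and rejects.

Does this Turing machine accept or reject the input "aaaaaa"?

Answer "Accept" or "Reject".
Trace (configuration after each step, as tape_left[state]tape_right with head position):
Step 0: [q0]aaaaaa (head at position 0)
Step 1: X[q1]aaaaa (head 1)
Step 2: Xa[q1]aaaa (head 2)
Step 3: Xaa[q1]aaa (head 3)
Step 4: Xaaa[q1]aa (head 4)
Step 5: Xaaaa[q1]a (head 5)
Step 6: Xaaaaa[q1]□ (head 6)
Step 7: Xaaaaa#[q2]□ (head 7)
Step 8: Xaaaaa[q3]#a (head 6)
Step 9: Xaaaa[q3]a#a (head 5)
Step 10: Xaaa[q3]aa#a (head 4)
Step 11: Xaa[q3]aaa#a (head 3)
Step 12: Xa[q3]aaaa#a (head 2)
Step 13: X[q3]aaaaa#a (head 1)
Step 14: [q3]Xaaaaa#a (head 0)
Step 15: a[q0]aaaaa#a (head 1)
Step 16: aX[q1]aaaa#a (head 2)
Step 17: aXa[q1]aaa#a (head 3)
Step 18: aXaa[q1]aa#a (head 4)
Step 19: aXaaa[q1]a#a (head 5)
Step 20: aXaaaa[q1]#a (head 6)
Step 21: aXaaaa#[q2]a (head 7)
Step 22: aXaaaa#a[q2]□ (head 8)
Step 23: aXaaaa#[q3]aa (head 7)
Step 24: aXaaaa[q3]#aa (head 6)
Step 25: aXaaa[q3]a#aa (head 5)
Step 26: aXaa[q3]aa#aa (head 4)
Step 27: aXa[q3]aaa#aa (head 3)
Step 28: aX[q3]aaaa#aa (head 2)
Step 29: a[q3]Xaaaa#aa (head 1)
Step 30: aa[q0]aaaa#aa (head 2)
Step 31: aaX[q1]aaa#aa (head 3)
Step 32: aaXa[q1]aa#aa (head 4)
Step 33: aaXaa[q1]a#aa (head 5)
Step 34: aaXaaa[q1]#aa (head 6)
Step 35: aaXaaa#[q2]aa (head 7)
Step 36: aaXaaa#a[q2]a (head 8)
Step 37: aaXaaa#aa[q2]□ (head 9)
Step 38: aaXaaa#a[q3]aa (head 8)
Step 39: aaXaaa#[q3]aaa (head 7)
Step 40: aaXaaa[q3]#aaa (head 6)
Step 41: aaXaa[q3]a#aaa (head 5)
Step 42: aaXa[q3]aa#aaa (head 4)
Step 43: aaX[q3]aaa#aaa (head 3)
Step 44: aa[q3]Xaaa#aaa (head 2)
Step 45: aaa[q0]aaa#aaa (head 3)
Step 46: aaaX[q1]aa#aaa (head 4)
Step 47: aaaXa[q1]a#aaa (head 5)
Step 48: aaaXaa[q1]#aaa (head 6)
Step 49: aaaXaa#[q2]aaa (head 7)
Step 50: aaaXaa#a[q2]aa (head 8)
Step 51: aaaXaa#aa[q2]a (head 9)
Step 52: aaaXaa#aaa[q2]□ (head 10)
Step 53: aaaXaa#aa[q3]aa (head 9)
Step 54: aaaXaa#a[q3]aaa (head 8)
Step 55: aaaXaa#[q3]aaaa (head 7)
Step 56: aaaXaa[q3]#aaaa (head 6)
Step 57: aaaXa[q3]a#aaaa (head 5)
Step 58: aaaX[q3]aa#aaaa (head 4)
Step 59: aaa[q3]Xaa#aaaa (head 3)
Step 60: aaaa[q0]aa#aaaa (head 4)
Step 61: aaaaX[q1]a#aaaa (head 5)
Step 62: aaaaXa[q1]#aaaa (head 6)
Step 63: aaaaXa#[q2]aaaa (head 7)
Step 64: aaaaXa#a[q2]aaa (head 8)
Step 65: aaaaXa#aa[q2]aa (head 9)
Step 66: aaaaXa#aaa[q2]a (head 10)
Step 67: aaaaXa#aaaa[q2]□ (head 11)
Step 68: aaaaXa#aaa[q3]aa (head 10)
Step 69: aaaaXa#aa[q3]aaa (head 9)
Step 70: aaaaXa#a[q3]aaaa (head 8)
Step 71: aaaaXa#[q3]aaaaa (head 7)
Step 72: aaaaXa[q3]#aaaaa (head 6)
Step 73: aaaaX[q3]a#aaaaa (head 5)
Step 74: aaaa[q3]Xa#aaaaa (head 4)
Step 75: aaaaa[q0]a#aaaaa (head 5)
Step 76: aaaaaX[q1]#aaaaa (head 6)
Step 77: aaaaaX#[q2]aaaaa (head 7)
Step 78: aaaaaX#a[q2]aaaa (head 8)
Step 79: aaaaaX#aa[q2]aaa (head 9)
Step 80: aaaaaX#aaa[q2]aa (head 10)
Step 81: aaaaaX#aaaa[q2]a (head 11)
Step 82: aaaaaX#aaaaa[q2]□ (head 12)
Step 83: aaaaaX#aaaa[q3]aa (head 11)
Step 84: aaaaaX#aaa[q3]aaa (head 10)
Step 85: aaaaaX#aa[q3]aaaa (head 9)
Step 86: aaaaaX#a[q3]aaaaa (head 8)
Step 87: aaaaaX#[q3]aaaaaa (head 7)
Step 88: aaaaaX[q3]#aaaaaa (head 6)
Step 89: aaaaa[q3]X#aaaaaa (head 5)
Step 90: aaaaaa[q0]#aaaaaa (head 6)
Step 91: aaaaaa#[q3]aaaaaa (head 7)
Step 92: aaaaaa[q3]#aaaaaa (head 6)
Step 93: aaaaa[q3]a#aaaaaa (head 5)
Step 94: aaaa[q3]aa#aaaaaa (head 4)
Step 95: aaa[q3]aaa#aaaaaa (head 3)
Step 96: aa[q3]aaaa#aaaaaa (head 2)
Step 97: a[q3]aaaaa#aaaaaa (head 1)
Step 98: [q3]aaaaaa#aaaaaa (head 0)
Step 99: [q3]□aaaaaa#aaaaaa (head -1)
Step 100: □[qA]aaaaaa#aaaaaa (head 0)
The machine is in qA, so it halts and accepts.

Final answer: Accept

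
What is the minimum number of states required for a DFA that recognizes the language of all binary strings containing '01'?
Language: binary strings containing '01'
Lower bound (Myhill–Nerode): the prefixes ε, 0, 01 are pairwise distinguishable:
  ε vs 01: suffix ε distinguishes them (ε is rejected, 01 is accepted)
  0 vs 01: suffix ε distinguishes them (0 is rejected, 01 is accepted)
  ε vs 0: suffix 1 distinguishes them (ε·1 = 1 is rejected, 0·1 = 01 is accepted)
So any DFA needs at least 3 states.
Upper bound: a DFA with 3 states exists (one state per class above: 'no progress', 'last symbol 0', and 'seen 01' (accepting sink)).
Minimum states: 3

Final answer: 3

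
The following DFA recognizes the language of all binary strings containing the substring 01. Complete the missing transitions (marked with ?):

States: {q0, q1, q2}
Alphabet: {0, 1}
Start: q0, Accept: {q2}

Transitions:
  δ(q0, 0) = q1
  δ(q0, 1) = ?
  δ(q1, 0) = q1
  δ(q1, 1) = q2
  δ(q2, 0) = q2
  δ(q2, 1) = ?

What each state remembers (consistent with the given transitions and accept states):
  q0: 01 not seen yet and the last symbol was not 0
  q1: 01 not seen yet and the last symbol was 0
  q2: the substring 01 has already been seen
Filling in the missing entries:
  δ(q0, 1): in q0 (01 not seen yet and the last symbol was not 0), after reading 1 we have: 01 not seen yet and the last symbol was not 0 → q0
  δ(q2, 1): in q2 (the substring 01 has already been seen), after reading 1 we have: the substring 01 has already been seen → q2

Final answer: δ(q0, 1) = q0; δ(q2, 1) = q2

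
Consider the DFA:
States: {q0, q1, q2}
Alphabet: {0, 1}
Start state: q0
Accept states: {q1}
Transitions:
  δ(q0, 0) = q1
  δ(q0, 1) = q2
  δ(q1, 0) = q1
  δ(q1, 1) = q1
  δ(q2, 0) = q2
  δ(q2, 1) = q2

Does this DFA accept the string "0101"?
Processing string "0101":
  q0 --0--> q1
  q1 --1--> q1
  q1 --0--> q1
  q1 --1--> q1
Final state: q1
Accept states: {q1}
q1 is an accept state, so the string is accepted.

Final answer: Yes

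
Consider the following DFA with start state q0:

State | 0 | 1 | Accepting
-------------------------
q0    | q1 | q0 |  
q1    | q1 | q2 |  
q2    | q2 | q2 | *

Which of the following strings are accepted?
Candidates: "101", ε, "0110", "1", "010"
"101": q0 → q0 → q1 → q2; q2 is accepting → accepted
ε: q0; q0 is not accepting → rejected
"0110": q0 → q1 → q2 → q2 → q2; q2 is accepting → accepted
"1": q0 → q0; q0 is not accepting → rejected
"010": q0 → q1 → q2 → q2; q2 is accepting → accepted

Final answer: "101", "0110", "010"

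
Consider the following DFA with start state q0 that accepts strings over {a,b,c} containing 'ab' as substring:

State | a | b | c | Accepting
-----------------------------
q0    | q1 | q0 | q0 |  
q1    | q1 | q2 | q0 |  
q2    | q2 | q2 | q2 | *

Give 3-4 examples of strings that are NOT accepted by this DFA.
Any strings that end in a non-accepting state work; for example:
"ccc": q0 → q0 → q0 → q0; q0 is not accepting → rejected
"aaaa": q0 → q1 → q1 → q1 → q1; q1 is not accepting → rejected
"bcbc": q0 → q0 → q0 → q0 → q0; q0 is not accepting → rejected
"caca": q0 → q0 → q1 → q0 → q1; q1 is not accepting → rejected

Final answer: "ccc", "aaaa", "bcbc", "caca"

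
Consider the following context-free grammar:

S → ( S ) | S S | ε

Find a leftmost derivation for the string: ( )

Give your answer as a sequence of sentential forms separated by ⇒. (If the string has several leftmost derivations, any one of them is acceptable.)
Start with S.
Step 1: the leftmost non-terminal is S; apply S → ( S ):  ( S )
Step 2: the leftmost non-terminal is S; apply S → ε:  ( )

Final answer: S ⇒ ( S ) ⇒ ( )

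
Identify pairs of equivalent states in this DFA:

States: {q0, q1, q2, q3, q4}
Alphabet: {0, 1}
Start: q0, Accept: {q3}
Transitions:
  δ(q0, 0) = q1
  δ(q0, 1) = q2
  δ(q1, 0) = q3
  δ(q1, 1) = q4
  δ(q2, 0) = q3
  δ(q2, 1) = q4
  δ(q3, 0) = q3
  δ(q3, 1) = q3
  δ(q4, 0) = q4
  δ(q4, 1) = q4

Using the table-filling algorithm:
Round 0 – mark pairs where exactly one state is accepting: (q0,q3), (q1,q3), (q2,q3), (q3,q4)
Round 1 – newly marked: (q0,q1) [on 0: q1 vs q3, already marked]; (q0,q2) [on 0: q1 vs q3, already marked]; (q1,q4) [on 0: q3 vs q4, already marked]; (q2,q4) [on 0: q3 vs q4, already marked]
Round 2 – newly marked: (q0,q4) [on 0: q1 vs q4, already marked]
No further pairs can be marked.
(q1, q2) unmarked: δ(q1,0)=q3, δ(q2,0)=q3; δ(q1,1)=q4, δ(q2,1)=q4 → equivalent
Equivalent pairs: (q1, q2)

Final answer: Equivalent pairs: (q1, q2)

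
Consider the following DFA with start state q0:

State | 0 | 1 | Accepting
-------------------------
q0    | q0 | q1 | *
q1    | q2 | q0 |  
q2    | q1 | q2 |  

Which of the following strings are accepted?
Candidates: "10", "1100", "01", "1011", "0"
"10": q0 → q1 → q2; q2 is not accepting → rejected
"1100": q0 → q1 → q0 → q0 → q0; q0 is accepting → accepted
"01": q0 → q0 → q1; q1 is not accepting → rejected
"1011": q0 → q1 → q2 → q2 → q2; q2 is not accepting → rejected
"0": q0 → q0; q0 is accepting → accepted

Final answer: "1100", "0"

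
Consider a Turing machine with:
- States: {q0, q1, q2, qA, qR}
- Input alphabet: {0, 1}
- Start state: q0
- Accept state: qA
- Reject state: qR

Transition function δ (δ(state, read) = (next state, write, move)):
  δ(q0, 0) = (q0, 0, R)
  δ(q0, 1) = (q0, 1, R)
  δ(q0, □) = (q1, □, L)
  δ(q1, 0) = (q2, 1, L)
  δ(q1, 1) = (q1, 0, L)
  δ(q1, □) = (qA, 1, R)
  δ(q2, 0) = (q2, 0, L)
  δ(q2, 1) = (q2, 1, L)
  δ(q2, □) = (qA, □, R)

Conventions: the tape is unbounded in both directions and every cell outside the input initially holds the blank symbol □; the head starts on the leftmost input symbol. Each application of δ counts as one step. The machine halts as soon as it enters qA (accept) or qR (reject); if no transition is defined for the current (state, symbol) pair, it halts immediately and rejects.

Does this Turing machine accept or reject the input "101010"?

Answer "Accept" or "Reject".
Step 0: [q0]101010 (head at position 0)
Step 1: δ(q0, 1) = (q0, 1, R)  ⊢  1[q0]01010 (head at position 1)
Step 2: δ(q0, 0) = (q0, 0, R)  ⊢  10[q0]1010 (head at position 2)
Step 3: δ(q0, 1) = (q0, 1, R)  ⊢  101[q0]010 (head at position 3)
Step 4: δ(q0, 0) = (q0, 0, R)  ⊢  1010[q0]10 (head at position 4)
Step 5: δ(q0, 1) = (q0, 1, R)  ⊢  10101[q0]0 (head at position 5)
Step 6: δ(q0, 0) = (q0, 0, R)  ⊢  101010[q0]□ (head at position 6)
Step 7: δ(q0, □) = (q1, □, L)  ⊢  10101[q1]0□ (head at position 5)
Step 8: δ(q1, 0) = (q2, 1, L)  ⊢  1010[q2]11□ (head at position 4)
Step 9: δ(q2, 1) = (q2, 1, L)  ⊢  101[q2]011□ (head at position 3)
Step 10: δ(q2, 0) = (q2, 0, L)  ⊢  10[q2]1011□ (head at position 2)
Step 11: δ(q2, 1) = (q2, 1, L)  ⊢  1[q2]01011□ (head at position 1)
Step 12: δ(q2, 0) = (q2, 0, L)  ⊢  [q2]101011□ (head at position 0)
Step 13: δ(q2, 1) = (q2, 1, L)  ⊢  [q2]□101011□ (head at position -1)
Step 14: δ(q2, □) = (qA, □, R)  ⊢  □[qA]101011□ (head at position 0)
The machine is in qA, so it halts and accepts.

Final answer: Accept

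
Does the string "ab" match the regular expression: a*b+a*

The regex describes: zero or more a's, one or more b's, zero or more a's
Yes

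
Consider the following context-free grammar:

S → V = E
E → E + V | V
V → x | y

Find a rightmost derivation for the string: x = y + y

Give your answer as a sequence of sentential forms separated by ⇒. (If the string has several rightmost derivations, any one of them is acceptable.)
Start with S.
Step 1: the rightmost non-terminal is S; apply S → V = E:  V = E
Step 2: the rightmost non-terminal is E; apply E → E + V:  V = E + V
Step 3: the rightmost non-terminal is V; apply V → y:  V = E + y
Step 4: the rightmost non-terminal is E; apply E → V:  V = V + y
Step 5: the rightmost non-terminal is V; apply V → y:  V = y + y
Step 6: the rightmost non-terminal is V; apply V → x:  x = y + y

Final answer: S ⇒ V = E ⇒ V = E + V ⇒ V = E + y ⇒ V = V + y ⇒ V = y + y ⇒ x = y + y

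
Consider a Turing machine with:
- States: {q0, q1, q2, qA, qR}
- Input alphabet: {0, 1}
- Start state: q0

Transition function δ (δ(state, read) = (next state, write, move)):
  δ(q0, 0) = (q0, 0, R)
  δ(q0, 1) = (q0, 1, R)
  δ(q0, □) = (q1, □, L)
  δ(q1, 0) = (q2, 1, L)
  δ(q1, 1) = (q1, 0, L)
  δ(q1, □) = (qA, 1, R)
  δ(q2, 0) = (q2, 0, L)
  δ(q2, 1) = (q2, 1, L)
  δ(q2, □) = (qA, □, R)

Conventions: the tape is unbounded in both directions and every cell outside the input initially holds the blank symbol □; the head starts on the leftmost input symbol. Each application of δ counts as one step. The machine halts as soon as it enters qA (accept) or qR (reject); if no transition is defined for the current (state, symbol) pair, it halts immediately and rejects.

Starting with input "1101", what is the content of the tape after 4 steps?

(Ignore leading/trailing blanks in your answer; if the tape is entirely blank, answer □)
Step 0: [q0]1101 (head at position 0)
Step 1: δ(q0, 1) = (q0, 1, R)  ⊢  1[q0]101 (head at position 1)
Step 2: δ(q0, 1) = (q0, 1, R)  ⊢  11[q0]01 (head at position 2)
Step 3: δ(q0, 0) = (q0, 0, R)  ⊢  110[q0]1 (head at position 3)
Step 4: δ(q0, 1) = (q0, 1, R)  ⊢  1101[q0]□ (head at position 4)
Tape after 4 steps (ignoring surrounding blanks): 1101

Final answer: Tape: 1101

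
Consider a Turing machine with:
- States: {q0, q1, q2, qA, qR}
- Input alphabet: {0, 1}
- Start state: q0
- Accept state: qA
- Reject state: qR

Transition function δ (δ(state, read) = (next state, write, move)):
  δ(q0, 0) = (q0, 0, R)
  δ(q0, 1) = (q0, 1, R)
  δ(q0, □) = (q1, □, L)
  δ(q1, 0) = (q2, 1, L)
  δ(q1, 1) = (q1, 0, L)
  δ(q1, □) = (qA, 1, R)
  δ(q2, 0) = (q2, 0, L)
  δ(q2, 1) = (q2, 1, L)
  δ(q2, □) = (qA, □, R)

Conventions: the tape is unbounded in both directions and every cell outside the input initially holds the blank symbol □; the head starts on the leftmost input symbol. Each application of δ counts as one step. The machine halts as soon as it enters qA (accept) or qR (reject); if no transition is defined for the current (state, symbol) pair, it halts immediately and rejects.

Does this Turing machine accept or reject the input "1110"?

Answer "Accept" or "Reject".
Step 0: [q0]1110 (head at position 0)
Step 1: δ(q0, 1) = (q0, 1, R)  ⊢  1[q0]110 (head at position 1)
Step 2: δ(q0, 1) = (q0, 1, R)  ⊢  11[q0]10 (head at position 2)
Step 3: δ(q0, 1) = (q0, 1, R)  ⊢  111[q0]0 (head at position 3)
Step 4: δ(q0, 0) = (q0, 0, R)  ⊢  1110[q0]□ (head at position 4)
Step 5: δ(q0, □) = (q1, □, L)  ⊢  111[q1]0□ (head at position 3)
Step 6: δ(q1, 0) = (q2, 1, L)  ⊢  11[q2]11□ (head at position 2)
Step 7: δ(q2, 1) = (q2, 1, L)  ⊢  1[q2]111□ (head at position 1)
Step 8: δ(q2, 1) = (q2, 1, L)  ⊢  [q2]1111□ (head at position 0)
Step 9: δ(q2, 1) = (q2, 1, L)  ⊢  [q2]□1111□ (head at position -1)
Step 10: δ(q2, □) = (qA, □, R)  ⊢  □[qA]1111□ (head at position 0)
The machine is in qA, so it halts and accepts.

Final answer: Accept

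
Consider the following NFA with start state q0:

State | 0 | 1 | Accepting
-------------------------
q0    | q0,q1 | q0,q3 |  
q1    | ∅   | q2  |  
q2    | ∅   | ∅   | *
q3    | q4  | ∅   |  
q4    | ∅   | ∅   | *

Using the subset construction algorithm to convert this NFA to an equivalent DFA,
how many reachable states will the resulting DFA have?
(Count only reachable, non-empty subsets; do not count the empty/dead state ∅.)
Start subset: {q0}
{q0}: on 0 → {q0, q1}, on 1 → {q0, q3}
{q0, q1}: on 0 → {q0, q1}, on 1 → {q0, q2, q3}
{q0, q3}: on 0 → {q0, q1, q4}, on 1 → {q0, q3}
{q0, q2, q3}: on 0 → {q0, q1, q4}, on 1 → {q0, q3}
{q0, q1, q4}: on 0 → {q0, q1}, on 1 → {q0, q2, q3}
Reachable non-empty subsets: {q0}, {q0, q1}, {q0, q3}, {q0, q2, q3}, {q0, q1, q4} — 5 in total.

Final answer: 5 states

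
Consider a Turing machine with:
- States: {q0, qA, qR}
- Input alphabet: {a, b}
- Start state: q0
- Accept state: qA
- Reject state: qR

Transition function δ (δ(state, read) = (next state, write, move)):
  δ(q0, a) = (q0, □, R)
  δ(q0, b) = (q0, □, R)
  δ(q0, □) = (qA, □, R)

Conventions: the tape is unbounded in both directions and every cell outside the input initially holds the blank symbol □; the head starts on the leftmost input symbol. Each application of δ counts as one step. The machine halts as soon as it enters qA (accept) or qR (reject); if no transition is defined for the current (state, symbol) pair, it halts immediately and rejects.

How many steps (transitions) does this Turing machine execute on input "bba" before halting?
Step 0: [q0]bba (head at position 0)
Step 1: δ(q0, b) = (q0, □, R)  ⊢  □[q0]ba (head at position 1)
Step 2: δ(q0, b) = (q0, □, R)  ⊢  □□[q0]a (head at position 2)
Step 3: δ(q0, a) = (q0, □, R)  ⊢  □□□[q0]□ (head at position 3)
Step 4: δ(q0, □) = (qA, □, R)  ⊢  □□□□[qA]□ (head at position 4)
The machine is in qA, so it halts and accepts.
Number of transitions executed: 4.

Final answer: 4 steps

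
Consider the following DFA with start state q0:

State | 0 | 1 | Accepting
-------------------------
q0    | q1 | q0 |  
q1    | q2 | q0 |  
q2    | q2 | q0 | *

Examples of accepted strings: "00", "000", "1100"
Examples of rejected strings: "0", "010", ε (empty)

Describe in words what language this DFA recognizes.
binary strings ending with '00'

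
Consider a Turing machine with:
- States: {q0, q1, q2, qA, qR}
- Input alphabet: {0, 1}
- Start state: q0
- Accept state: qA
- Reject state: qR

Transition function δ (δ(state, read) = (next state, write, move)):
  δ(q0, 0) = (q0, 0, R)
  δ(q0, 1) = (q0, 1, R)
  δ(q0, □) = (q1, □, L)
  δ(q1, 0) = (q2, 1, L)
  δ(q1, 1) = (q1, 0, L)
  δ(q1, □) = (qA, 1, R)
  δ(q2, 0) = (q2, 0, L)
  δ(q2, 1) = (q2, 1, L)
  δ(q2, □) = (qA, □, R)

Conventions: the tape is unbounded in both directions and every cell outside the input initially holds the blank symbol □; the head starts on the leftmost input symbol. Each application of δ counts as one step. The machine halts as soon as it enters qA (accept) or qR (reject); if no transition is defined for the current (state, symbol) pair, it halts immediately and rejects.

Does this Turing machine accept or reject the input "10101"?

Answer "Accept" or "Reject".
Step 0: [q0]10101 (head at position 0)
Step 1: δ(q0, 1) = (q0, 1, R)  ⊢  1[q0]0101 (head at position 1)
Step 2: δ(q0, 0) = (q0, 0, R)  ⊢  10[q0]101 (head at position 2)
Step 3: δ(q0, 1) = (q0, 1, R)  ⊢  101[q0]01 (head at position 3)
Step 4: δ(q0, 0) = (q0, 0, R)  ⊢  1010[q0]1 (head at position 4)
Step 5: δ(q0, 1) = (q0, 1, R)  ⊢  10101[q0]□ (head at position 5)
Step 6: δ(q0, □) = (q1, □, L)  ⊢  1010[q1]1□ (head at position 4)
Step 7: δ(q1, 1) = (q1, 0, L)  ⊢  101[q1]00□ (head at position 3)
Step 8: δ(q1, 0) = (q2, 1, L)  ⊢  10[q2]110□ (head at position 2)
Step 9: δ(q2, 1) = (q2, 1, L)  ⊢  1[q2]0110□ (head at position 1)
Step 10: δ(q2, 0) = (q2, 0, L)  ⊢  [q2]10110□ (head at position 0)
Step 11: δ(q2, 1) = (q2, 1, L)  ⊢  [q2]□10110□ (head at position -1)
Step 12: δ(q2, □) = (qA, □, R)  ⊢  □[qA]10110□ (head at position 0)
The machine is in qA, so it halts and accepts.

Final answer: Accept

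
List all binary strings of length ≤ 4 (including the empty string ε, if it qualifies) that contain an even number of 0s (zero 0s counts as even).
Checking every binary string of length 0 to 4:
  Length 0: accepted: ε | rejected: (none)
  Length 1: accepted: 1 | rejected: 0
  Length 2: accepted: 00, 11 | rejected: 01, 10
  Length 3: accepted: 001, 010, 100, 111 | rejected: 000, 011, 101, 110
  Length 4: accepted: 0000, 0011, 0101, 0110, 1001, 1010, 1100, 1111 | rejected: 0001, 0010, 0100, 0111, 1000, 1011, 1101, 1110
Total: 16 string(s).

Final answer: ε, 1, 00, 11, 001, 010, 100, 111, 0000, 0011, 0101, 0110, 1001, 1010, 1100, 1111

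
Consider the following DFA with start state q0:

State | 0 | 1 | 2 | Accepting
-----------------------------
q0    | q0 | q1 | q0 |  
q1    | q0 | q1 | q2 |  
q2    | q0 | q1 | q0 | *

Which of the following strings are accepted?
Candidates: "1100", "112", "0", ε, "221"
"1100": q0 → q1 → q1 → q0 → q0; q0 is not accepting → rejected
"112": q0 → q1 → q1 → q2; q2 is accepting → accepted
"0": q0 → q0; q0 is not accepting → rejected
ε: q0; q0 is not accepting → rejected
"221": q0 → q0 → q0 → q1; q1 is not accepting → rejected

Final answer: "112"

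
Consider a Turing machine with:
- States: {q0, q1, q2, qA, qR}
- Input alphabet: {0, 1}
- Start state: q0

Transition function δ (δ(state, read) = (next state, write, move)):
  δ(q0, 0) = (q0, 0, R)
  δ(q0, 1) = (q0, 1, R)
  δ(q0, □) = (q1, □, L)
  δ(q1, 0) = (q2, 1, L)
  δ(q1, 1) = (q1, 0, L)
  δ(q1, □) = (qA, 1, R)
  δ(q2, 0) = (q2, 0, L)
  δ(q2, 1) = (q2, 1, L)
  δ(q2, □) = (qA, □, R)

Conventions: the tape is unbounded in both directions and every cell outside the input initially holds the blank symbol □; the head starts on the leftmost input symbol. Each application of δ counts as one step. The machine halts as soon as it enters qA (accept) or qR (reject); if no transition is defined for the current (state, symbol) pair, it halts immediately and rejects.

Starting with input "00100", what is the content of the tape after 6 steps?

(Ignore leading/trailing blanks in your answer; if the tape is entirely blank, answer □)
Step 0: [q0]00100 (head at position 0)
Step 1: δ(q0, 0) = (q0, 0, R)  ⊢  0[q0]0100 (head at position 1)
Step 2: δ(q0, 0) = (q0, 0, R)  ⊢  00[q0]100 (head at position 2)
Step 3: δ(q0, 1) = (q0, 1, R)  ⊢  001[q0]00 (head at position 3)
Step 4: δ(q0, 0) = (q0, 0, R)  ⊢  0010[q0]0 (head at position 4)
Step 5: δ(q0, 0) = (q0, 0, R)  ⊢  00100[q0]□ (head at position 5)
Step 6: δ(q0, □) = (q1, □, L)  ⊢  0010[q1]0□ (head at position 4)
Tape after 6 steps (ignoring surrounding blanks): 00100

Final answer: Tape: 00100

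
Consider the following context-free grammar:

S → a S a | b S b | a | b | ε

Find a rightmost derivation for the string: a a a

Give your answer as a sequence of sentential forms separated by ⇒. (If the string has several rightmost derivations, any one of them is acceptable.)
Start with S.
Step 1: the rightmost non-terminal is S; apply S → a S a:  a S a
Step 2: the rightmost non-terminal is S; apply S → a:  a a a

Final answer: S ⇒ a S a ⇒ a a a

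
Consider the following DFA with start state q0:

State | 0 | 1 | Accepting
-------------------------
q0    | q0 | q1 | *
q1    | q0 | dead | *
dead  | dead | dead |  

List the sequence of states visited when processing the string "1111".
q0 → q1 → dead → dead → dead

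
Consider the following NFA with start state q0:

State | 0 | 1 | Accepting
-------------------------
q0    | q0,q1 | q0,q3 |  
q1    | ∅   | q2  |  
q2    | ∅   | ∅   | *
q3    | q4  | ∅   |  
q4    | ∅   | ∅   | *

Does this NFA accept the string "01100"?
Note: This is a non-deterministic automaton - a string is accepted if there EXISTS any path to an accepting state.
Track the set of states the NFA could be in: start {q0}
Read '0': {q0} → {q0, q1}
Read '1': {q0, q1} → {q0, q2, q3}
Read '1': {q0, q2, q3} → {q0, q3}
Read '0': {q0, q3} → {q0, q1, q4}
Read '0': {q0, q1, q4} → {q0, q1}
Final set {q0, q1} contains no accepting state → rejected.

Final answer: No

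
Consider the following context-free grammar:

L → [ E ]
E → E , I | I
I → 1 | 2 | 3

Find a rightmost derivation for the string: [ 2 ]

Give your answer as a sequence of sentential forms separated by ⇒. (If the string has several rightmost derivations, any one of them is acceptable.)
Start with L.
Step 1: the rightmost non-terminal is L; apply L → [ E ]:  [ E ]
Step 2: the rightmost non-terminal is E; apply E → I:  [ I ]
Step 3: the rightmost non-terminal is I; apply I → 2:  [ 2 ]

Final answer: L ⇒ [ E ] ⇒ [ I ] ⇒ [ 2 ]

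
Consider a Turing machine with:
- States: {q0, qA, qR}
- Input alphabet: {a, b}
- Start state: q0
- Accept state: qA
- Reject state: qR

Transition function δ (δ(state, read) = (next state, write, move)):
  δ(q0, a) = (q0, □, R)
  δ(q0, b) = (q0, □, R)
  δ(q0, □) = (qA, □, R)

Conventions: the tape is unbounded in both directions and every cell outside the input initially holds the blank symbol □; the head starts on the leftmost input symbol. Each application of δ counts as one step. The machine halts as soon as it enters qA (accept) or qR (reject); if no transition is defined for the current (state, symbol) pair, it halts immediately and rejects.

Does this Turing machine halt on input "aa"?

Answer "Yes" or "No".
Step 0: [q0]aa (head at position 0)
Step 1: δ(q0, a) = (q0, □, R)  ⊢  □[q0]a (head at position 1)
Step 2: δ(q0, a) = (q0, □, R)  ⊢  □□[q0]□ (head at position 2)
Step 3: δ(q0, □) = (qA, □, R)  ⊢  □□□[qA]□ (head at position 3)
The machine is in qA, so it halts and accepts.
It halts after 3 steps.

Final answer: Yes - halts after 3 steps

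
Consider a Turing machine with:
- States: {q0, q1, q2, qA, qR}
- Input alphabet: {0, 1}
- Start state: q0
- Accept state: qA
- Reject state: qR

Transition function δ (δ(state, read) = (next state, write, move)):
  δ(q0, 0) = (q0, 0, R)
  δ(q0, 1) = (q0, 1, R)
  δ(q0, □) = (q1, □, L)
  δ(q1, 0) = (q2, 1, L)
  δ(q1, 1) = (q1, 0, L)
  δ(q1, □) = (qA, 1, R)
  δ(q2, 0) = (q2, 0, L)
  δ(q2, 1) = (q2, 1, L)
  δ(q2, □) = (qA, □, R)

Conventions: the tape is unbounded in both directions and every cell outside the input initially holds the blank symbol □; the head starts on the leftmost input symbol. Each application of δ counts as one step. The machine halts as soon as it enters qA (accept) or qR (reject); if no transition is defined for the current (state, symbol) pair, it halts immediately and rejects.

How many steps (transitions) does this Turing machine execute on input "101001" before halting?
Step 0: [q0]101001 (head at position 0)
Step 1: δ(q0, 1) = (q0, 1, R)  ⊢  1[q0]01001 (head at position 1)
Step 2: δ(q0, 0) = (q0, 0, R)  ⊢  10[q0]1001 (head at position 2)
Step 3: δ(q0, 1) = (q0, 1, R)  ⊢  101[q0]001 (head at position 3)
Step 4: δ(q0, 0) = (q0, 0, R)  ⊢  1010[q0]01 (head at position 4)
Step 5: δ(q0, 0) = (q0, 0, R)  ⊢  10100[q0]1 (head at position 5)
Step 6: δ(q0, 1) = (q0, 1, R)  ⊢  101001[q0]□ (head at position 6)
Step 7: δ(q0, □) = (q1, □, L)  ⊢  10100[q1]1□ (head at position 5)
Step 8: δ(q1, 1) = (q1, 0, L)  ⊢  1010[q1]00□ (head at position 4)
Step 9: δ(q1, 0) = (q2, 1, L)  ⊢  101[q2]010□ (head at position 3)
Step 10: δ(q2, 0) = (q2, 0, L)  ⊢  10[q2]1010□ (head at position 2)
Step 11: δ(q2, 1) = (q2, 1, L)  ⊢  1[q2]01010□ (head at position 1)
Step 12: δ(q2, 0) = (q2, 0, L)  ⊢  [q2]101010□ (head at position 0)
Step 13: δ(q2, 1) = (q2, 1, L)  ⊢  [q2]□101010□ (head at position -1)
Step 14: δ(q2, □) = (qA, □, R)  ⊢  □[qA]101010□ (head at position 0)
The machine is in qA, so it halts and accepts.
Number of transitions executed: 14.

Final answer: 14 steps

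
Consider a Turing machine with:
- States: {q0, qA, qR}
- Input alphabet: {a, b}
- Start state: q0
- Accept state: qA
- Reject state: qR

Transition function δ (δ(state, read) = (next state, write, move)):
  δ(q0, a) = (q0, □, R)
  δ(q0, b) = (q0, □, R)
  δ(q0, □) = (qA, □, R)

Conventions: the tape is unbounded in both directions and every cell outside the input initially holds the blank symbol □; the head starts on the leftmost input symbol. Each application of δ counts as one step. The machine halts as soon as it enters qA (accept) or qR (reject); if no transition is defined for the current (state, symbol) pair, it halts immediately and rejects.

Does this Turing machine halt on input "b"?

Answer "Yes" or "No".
Step 0: [q0]b (head at position 0)
Step 1: δ(q0, b) = (q0, □, R)  ⊢  □[q0]□ (head at position 1)
Step 2: δ(q0, □) = (qA, □, R)  ⊢  □□[qA]□ (head at position 2)
The machine is in qA, so it halts and accepts.
It halts after 2 steps.

Final answer: Yes - halts after 2 steps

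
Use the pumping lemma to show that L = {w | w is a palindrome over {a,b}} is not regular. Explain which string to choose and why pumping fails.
Language: L = {w | w is a palindrome over {a,b}} (strings that read the same forwards and backwards)
Step 1: Assume for contradiction that L is regular, with pumping length p.
Step 2: Choose s = a^p b a^p. Then s ∈ L (it reads the same forwards and backwards) and |s| ≥ p.
Step 3: Consider any decomposition s = xyz with |xy| ≤ p and |y| > 0. Since |xy| ≤ p and the first p symbols of s are all a's, y = a^k for some k with 1 ≤ k ≤ p.
Step 4: Pumping up (i = 2): xy²z = a^(p+k) b a^p. Its reverse is a^p b a^(p+k) ≠ a^(p+k) b a^p (the single b is no longer in the middle), so xy²z is not a palindrome and xy²z ∉ L.
This contradicts the pumping lemma, so L is not regular.

Final answer: Choose s = a^p b a^p. Since |xy| ≤ p, y = a^k with k ≥ 1. Then xy²z = a^(p+k) b a^p is not a palindrome, so ∉ L.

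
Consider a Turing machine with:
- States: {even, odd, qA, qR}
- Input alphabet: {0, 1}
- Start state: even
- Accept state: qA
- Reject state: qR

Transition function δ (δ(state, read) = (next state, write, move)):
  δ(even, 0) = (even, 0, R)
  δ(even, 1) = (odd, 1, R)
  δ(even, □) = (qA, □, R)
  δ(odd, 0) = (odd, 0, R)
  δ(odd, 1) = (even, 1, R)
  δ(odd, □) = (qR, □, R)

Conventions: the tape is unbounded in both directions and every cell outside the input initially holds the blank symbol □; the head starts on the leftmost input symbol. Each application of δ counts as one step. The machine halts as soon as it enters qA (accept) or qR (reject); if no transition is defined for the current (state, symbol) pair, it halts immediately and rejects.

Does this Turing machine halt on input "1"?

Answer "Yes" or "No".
Step 0: [even]1 (head at position 0)
Step 1: δ(even, 1) = (odd, 1, R)  ⊢  1[odd]□ (head at position 1)
Step 2: δ(odd, □) = (qR, □, R)  ⊢  1□[qR]□ (head at position 2)
The machine is in qR, so it halts and rejects.
It halts after 2 steps.

Final answer: Yes - halts after 2 steps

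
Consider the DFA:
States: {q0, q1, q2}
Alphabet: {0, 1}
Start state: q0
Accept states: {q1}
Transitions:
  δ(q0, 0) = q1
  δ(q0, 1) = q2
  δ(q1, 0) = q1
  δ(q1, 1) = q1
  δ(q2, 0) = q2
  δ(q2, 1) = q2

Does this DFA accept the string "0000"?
Processing string "0000":
  q0 --0--> q1
  q1 --0--> q1
  q1 --0--> q1
  q1 --0--> q1
Final state: q1
Accept states: {q1}
q1 is an accept state, so the string is accepted.

Final answer: Yes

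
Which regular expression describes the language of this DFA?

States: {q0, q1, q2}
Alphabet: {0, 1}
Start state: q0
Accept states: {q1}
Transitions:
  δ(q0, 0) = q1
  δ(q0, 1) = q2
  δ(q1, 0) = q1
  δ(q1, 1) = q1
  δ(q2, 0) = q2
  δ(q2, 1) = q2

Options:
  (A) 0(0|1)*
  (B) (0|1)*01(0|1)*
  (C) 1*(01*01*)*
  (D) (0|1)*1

Testing sample strings against the DFA:
  '101' -> rejected
  '0000' -> accepted
  '10100' -> rejected
  '00' -> accepted
Checking each option for a counterexample:
  (A) 0(0|1)*: agrees with the DFA on all strings of length ≤ 4
  (B) (0|1)*01(0|1)*: '0' is accepted by the DFA but does not match the regex → eliminated
  (C) 1*(01*01*)*: ε is rejected by the DFA but matches the regex → eliminated
  (D) (0|1)*1: '0' is accepted by the DFA but does not match the regex → eliminated
Only (A) 0(0|1)* is consistent with the DFA.

Final answer: (A) 0(0|1)*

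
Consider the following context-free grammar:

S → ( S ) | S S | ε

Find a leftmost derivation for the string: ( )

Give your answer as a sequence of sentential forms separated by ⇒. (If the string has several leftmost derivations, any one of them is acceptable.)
Start with S.
Step 1: the leftmost non-terminal is S; apply S → ( S ):  ( S )
Step 2: the leftmost non-terminal is S; apply S → ε:  ( )

Final answer: S ⇒ ( S ) ⇒ ( )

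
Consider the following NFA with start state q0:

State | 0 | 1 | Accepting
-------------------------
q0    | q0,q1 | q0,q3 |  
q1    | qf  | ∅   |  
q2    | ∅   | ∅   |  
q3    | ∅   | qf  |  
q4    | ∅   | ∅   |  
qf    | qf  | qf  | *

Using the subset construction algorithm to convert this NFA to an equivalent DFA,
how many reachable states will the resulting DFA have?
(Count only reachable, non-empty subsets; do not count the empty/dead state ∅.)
Start subset: {q0}
{q0}: on 0 → {q0, q1}, on 1 → {q0, q3}
{q0, q1}: on 0 → {q0, q1, qf}, on 1 → {q0, q3}
{q0, q3}: on 0 → {q0, q1}, on 1 → {q0, q3, qf}
{q0, q1, qf}: on 0 → {q0, q1, qf}, on 1 → {q0, q3, qf}
{q0, q3, qf}: on 0 → {q0, q1, qf}, on 1 → {q0, q3, qf}
Reachable non-empty subsets: {q0}, {q0, q1}, {q0, q3}, {q0, q1, qf}, {q0, q3, qf} — 5 in total.

Final answer: 5 states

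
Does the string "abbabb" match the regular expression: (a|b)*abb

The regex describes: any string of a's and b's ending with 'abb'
Yes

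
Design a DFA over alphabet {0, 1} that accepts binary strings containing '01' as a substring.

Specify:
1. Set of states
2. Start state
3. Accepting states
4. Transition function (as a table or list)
One valid DFA (any DFA recognizing the same language is acceptable):
States: {q0, q1, q2}
Start: q0
Accepting: {q2}
Transitions (accepting states marked with *):
State | 0 | 1 | Accepting
-------------------------
q0    | q1 | q0 |  
q1    | q1 | q2 |  
q2    | q2 | q2 | *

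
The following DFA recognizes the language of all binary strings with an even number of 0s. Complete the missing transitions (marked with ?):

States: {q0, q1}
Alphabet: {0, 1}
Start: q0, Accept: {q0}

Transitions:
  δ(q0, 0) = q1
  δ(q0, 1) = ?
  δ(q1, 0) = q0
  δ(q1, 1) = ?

What each state remembers (consistent with the given transitions and accept states):
  q0: an even number of 0s has been read so far
  q1: an odd number of 0s has been read so far
Filling in the missing entries:
  δ(q0, 1): in q0 (an even number of 0s has been read so far), after reading 1 we have: an even number of 0s has been read so far → q0
  δ(q1, 1): in q1 (an odd number of 0s has been read so far), after reading 1 we have: an odd number of 0s has been read so far → q1

Final answer: δ(q0, 1) = q0; δ(q1, 1) = q1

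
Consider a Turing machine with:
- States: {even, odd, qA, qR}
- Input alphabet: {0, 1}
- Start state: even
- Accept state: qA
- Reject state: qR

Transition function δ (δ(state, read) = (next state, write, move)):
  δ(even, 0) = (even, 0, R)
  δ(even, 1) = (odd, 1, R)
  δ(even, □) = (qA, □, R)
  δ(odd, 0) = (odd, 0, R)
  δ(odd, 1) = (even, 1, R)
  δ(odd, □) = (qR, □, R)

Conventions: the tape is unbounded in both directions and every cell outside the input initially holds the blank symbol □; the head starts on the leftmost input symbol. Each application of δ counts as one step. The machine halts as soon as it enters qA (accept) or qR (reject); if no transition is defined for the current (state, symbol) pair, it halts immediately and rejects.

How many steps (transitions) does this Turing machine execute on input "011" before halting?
Step 0: [even]011 (head at position 0)
Step 1: δ(even, 0) = (even, 0, R)  ⊢  0[even]11 (head at position 1)
Step 2: δ(even, 1) = (odd, 1, R)  ⊢  01[odd]1 (head at position 2)
Step 3: δ(odd, 1) = (even, 1, R)  ⊢  011[even]□ (head at position 3)
Step 4: δ(even, □) = (qA, □, R)  ⊢  011□[qA]□ (head at position 4)
The machine is in qA, so it halts and accepts.
Number of transitions executed: 4.

Final answer: 4 steps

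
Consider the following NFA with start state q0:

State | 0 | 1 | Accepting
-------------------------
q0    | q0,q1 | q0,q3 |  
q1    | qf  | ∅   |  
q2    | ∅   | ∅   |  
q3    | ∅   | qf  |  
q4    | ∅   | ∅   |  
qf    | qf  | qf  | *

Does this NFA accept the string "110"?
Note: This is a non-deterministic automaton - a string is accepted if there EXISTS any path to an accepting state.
Track the set of states the NFA could be in: start {q0}
Read '1': {q0} → {q0, q3}
Read '1': {q0, q3} → {q0, q3, qf}
Read '0': {q0, q3, qf} → {q0, q1, qf}
Final set {q0, q1, qf} contains accepting state(s) {qf} → accepted.

Final answer: Yes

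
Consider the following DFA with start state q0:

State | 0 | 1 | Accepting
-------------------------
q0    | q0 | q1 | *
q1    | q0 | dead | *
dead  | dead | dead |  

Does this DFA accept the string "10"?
Start in q0.
Read '1': q0 → q1
Read '0': q1 → q0
Final state q0 is accepting, so the string is accepted.

Final answer: Yes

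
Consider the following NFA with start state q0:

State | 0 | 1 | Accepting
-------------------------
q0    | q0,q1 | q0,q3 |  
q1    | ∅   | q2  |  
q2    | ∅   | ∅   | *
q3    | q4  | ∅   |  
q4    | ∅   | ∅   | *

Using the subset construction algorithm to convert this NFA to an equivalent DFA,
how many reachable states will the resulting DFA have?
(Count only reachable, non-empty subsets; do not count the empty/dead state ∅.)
Start subset: {q0}
{q0}: on 0 → {q0, q1}, on 1 → {q0, q3}
{q0, q1}: on 0 → {q0, q1}, on 1 → {q0, q2, q3}
{q0, q3}: on 0 → {q0, q1, q4}, on 1 → {q0, q3}
{q0, q2, q3}: on 0 → {q0, q1, q4}, on 1 → {q0, q3}
{q0, q1, q4}: on 0 → {q0, q1}, on 1 → {q0, q2, q3}
Reachable non-empty subsets: {q0}, {q0, q1}, {q0, q3}, {q0, q2, q3}, {q0, q1, q4} — 5 in total.

Final answer: 5 states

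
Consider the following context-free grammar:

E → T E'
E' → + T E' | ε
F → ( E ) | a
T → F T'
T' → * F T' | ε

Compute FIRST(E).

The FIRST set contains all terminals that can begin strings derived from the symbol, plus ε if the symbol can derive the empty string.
FIRST(F): F → ( E ) contributes '(' and F → a contributes 'a', so FIRST(F) = {(, a}. F is not nullable.
FIRST(T): T → F T' begins with F, and F is not nullable, so FIRST(T) = FIRST(F) = {(, a}.
FIRST(E): E → T E' begins with T, and T is not nullable, so FIRST(E) = FIRST(T) = {(, a}.

Final answer: {(, a}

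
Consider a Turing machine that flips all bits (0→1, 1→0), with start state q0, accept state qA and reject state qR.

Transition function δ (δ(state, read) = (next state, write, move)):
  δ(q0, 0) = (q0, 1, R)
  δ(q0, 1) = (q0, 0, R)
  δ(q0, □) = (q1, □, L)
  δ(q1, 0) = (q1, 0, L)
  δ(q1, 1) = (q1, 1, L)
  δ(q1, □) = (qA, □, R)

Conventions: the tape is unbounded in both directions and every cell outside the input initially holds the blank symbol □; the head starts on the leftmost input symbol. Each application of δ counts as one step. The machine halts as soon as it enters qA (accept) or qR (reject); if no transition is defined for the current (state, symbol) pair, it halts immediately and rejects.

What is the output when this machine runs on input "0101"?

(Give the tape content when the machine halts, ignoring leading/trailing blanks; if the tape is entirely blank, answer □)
Step 0: [q0]0101 (head at position 0)
Step 1: δ(q0, 0) = (q0, 1, R)  ⊢  1[q0]101 (head at position 1)
Step 2: δ(q0, 1) = (q0, 0, R)  ⊢  10[q0]01 (head at position 2)
Step 3: δ(q0, 0) = (q0, 1, R)  ⊢  101[q0]1 (head at position 3)
Step 4: δ(q0, 1) = (q0, 0, R)  ⊢  1010[q0]□ (head at position 4)
Step 5: δ(q0, □) = (q1, □, L)  ⊢  101[q1]0□ (head at position 3)
Step 6: δ(q1, 0) = (q1, 0, L)  ⊢  10[q1]10□ (head at position 2)
Step 7: δ(q1, 1) = (q1, 1, L)  ⊢  1[q1]010□ (head at position 1)
Step 8: δ(q1, 0) = (q1, 0, L)  ⊢  [q1]1010□ (head at position 0)
Step 9: δ(q1, 1) = (q1, 1, L)  ⊢  [q1]□1010□ (head at position -1)
Step 10: δ(q1, □) = (qA, □, R)  ⊢  □[qA]1010□ (head at position 0)
The machine is in qA, so it halts and accepts.
Tape content when halted (ignoring surrounding blanks): 1010

Final answer: Output: 1010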